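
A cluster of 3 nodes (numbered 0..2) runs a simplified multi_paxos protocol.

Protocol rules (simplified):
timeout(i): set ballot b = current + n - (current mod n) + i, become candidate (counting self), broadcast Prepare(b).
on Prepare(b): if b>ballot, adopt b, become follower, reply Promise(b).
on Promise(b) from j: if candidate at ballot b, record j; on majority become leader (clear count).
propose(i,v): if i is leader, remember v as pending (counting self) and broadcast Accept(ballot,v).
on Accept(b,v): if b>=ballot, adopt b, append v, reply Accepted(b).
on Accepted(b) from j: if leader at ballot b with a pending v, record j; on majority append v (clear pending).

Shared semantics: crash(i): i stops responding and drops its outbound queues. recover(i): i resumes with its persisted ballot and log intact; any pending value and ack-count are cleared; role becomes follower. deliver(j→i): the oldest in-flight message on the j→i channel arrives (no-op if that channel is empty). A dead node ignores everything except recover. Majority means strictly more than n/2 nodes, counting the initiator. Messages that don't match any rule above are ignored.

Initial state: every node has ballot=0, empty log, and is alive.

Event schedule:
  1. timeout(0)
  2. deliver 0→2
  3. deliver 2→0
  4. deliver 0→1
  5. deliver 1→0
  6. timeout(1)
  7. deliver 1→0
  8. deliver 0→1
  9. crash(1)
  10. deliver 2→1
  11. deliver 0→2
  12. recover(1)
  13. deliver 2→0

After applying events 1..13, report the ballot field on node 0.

7

step 1 timeout(0): 0={cand,b=3,log=-}
step 2 deliver 0→2: 2={foll,b=3,log=-}
step 3 deliver 2→0: 0={lead,b=3,log=-}
step 4 deliver 0→1: 1={foll,b=3,log=-}
step 5 deliver 1→0: —
step 6 timeout(1): 1={cand,b=7,log=-}
step 7 deliver 1→0: 0={foll,b=7,log=-}
step 8 deliver 0→1: 1={lead,b=7,log=-}
step 9 crash(1): 1={✗lead,b=7,log=-}
step 10 deliver 2→1: —
step 11 deliver 0→2: —
step 12 recover(1): 1={foll,b=7,log=-}
step 13 deliver 2→0: —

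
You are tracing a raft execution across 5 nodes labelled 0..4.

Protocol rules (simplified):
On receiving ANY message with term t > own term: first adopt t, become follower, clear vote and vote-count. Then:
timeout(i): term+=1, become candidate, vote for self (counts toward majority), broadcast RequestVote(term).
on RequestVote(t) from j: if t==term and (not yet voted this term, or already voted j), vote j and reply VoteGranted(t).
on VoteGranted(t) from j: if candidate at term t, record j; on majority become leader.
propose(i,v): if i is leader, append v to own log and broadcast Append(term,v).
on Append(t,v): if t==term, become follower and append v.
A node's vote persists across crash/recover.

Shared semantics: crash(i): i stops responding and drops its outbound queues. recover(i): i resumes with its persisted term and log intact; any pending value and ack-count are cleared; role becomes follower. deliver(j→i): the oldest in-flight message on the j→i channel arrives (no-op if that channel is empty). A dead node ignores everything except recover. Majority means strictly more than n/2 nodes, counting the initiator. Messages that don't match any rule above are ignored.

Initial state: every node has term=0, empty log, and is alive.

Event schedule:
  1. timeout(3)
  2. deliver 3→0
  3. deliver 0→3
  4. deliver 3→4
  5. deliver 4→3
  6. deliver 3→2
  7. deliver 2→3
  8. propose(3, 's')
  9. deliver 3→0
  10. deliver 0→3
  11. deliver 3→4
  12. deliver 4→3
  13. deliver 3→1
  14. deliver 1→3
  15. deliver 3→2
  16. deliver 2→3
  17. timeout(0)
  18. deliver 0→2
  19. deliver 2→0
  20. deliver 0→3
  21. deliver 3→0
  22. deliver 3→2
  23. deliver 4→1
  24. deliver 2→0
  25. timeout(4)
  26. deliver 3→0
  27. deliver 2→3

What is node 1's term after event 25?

1

e1 timeout(3): 3[cand,t=1,-]
e2 deliver 3→0: 0[foll,t=1,-]
e3 deliver 0→3: ·
e4 deliver 3→4: 4[foll,t=1,-]
e5 deliver 4→3: 3[lead,t=1,-]
e6 deliver 3→2: 2[foll,t=1,-]
e7 deliver 2→3: ·
e8 propose(3,'s'): 3[lead,t=1,s]
e9 deliver 3→0: 0[foll,t=1,s]
e10 deliver 0→3: ·
e11 deliver 3→4: 4[foll,t=1,s]
e12 deliver 4→3: ·
e13 deliver 3→1: 1[foll,t=1,-]
e14 deliver 1→3: ·
e15 deliver 3→2: 2[foll,t=1,s]
e16 deliver 2→3: ·
e17 timeout(0): 0[cand,t=2,s]
e18 deliver 0→2: 2[foll,t=2,s]
e19 deliver 2→0: ·
e20 deliver 0→3: 3[foll,t=2,s]
e21 deliver 3→0: 0[lead,t=2,s]
e22 deliver 3→2: ·
e23 deliver 4→1: ·
e24 deliver 2→0: ·
e25 timeout(4): 4[cand,t=2,s]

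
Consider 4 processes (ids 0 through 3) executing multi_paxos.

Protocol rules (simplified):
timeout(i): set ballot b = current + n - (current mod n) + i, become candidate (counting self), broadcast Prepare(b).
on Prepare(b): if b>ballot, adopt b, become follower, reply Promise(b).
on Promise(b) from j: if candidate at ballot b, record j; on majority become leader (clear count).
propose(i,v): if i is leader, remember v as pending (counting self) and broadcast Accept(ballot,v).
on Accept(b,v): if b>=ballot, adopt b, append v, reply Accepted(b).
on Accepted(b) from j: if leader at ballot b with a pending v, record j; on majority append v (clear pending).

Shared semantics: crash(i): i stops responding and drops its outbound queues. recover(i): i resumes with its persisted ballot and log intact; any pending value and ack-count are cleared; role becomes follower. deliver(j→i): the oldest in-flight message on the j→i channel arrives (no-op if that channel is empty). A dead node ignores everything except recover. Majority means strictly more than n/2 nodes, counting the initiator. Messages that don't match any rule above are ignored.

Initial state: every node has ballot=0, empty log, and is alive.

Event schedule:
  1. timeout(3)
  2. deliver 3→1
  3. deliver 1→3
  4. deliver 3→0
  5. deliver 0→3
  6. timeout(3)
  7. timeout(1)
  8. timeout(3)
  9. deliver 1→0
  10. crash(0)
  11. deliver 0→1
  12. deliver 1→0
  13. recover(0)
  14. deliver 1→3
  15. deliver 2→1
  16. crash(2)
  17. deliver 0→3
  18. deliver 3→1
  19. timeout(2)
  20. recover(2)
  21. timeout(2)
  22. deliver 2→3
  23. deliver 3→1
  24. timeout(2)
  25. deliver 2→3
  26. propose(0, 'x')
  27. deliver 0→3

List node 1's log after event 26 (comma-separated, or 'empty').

empty

[1] timeout(3) → N3(cand b7 [-])
[2] deliver 3→1 → N1(foll b7 [-])
[3] deliver 1→3 → ∅
[4] deliver 3→0 → N0(foll b7 [-])
[5] deliver 0→3 → N3(lead b7 [-])
[6] timeout(3) → N3(cand b11 [-])
[7] timeout(1) → N1(cand b9 [-])
[8] timeout(3) → N3(cand b15 [-])
[9] deliver 1→0 → N0(foll b9 [-])
[10] crash(0) → N0(✗foll b9 [-])
[11] deliver 0→1 → ∅
[12] deliver 1→0 → ∅
[13] recover(0) → N0(foll b9 [-])
[14] deliver 1→3 → ∅
[15] deliver 2→1 → ∅
[16] crash(2) → N2(✗foll b0 [-])
[17] deliver 0→3 → ∅
[18] deliver 3→1 → N1(foll b11 [-])
[19] timeout(2) → ∅
[20] recover(2) → N2(foll b0 [-])
[21] timeout(2) → N2(cand b6 [-])
[22] deliver 2→3 → ∅
[23] deliver 3→1 → N1(foll b15 [-])
[24] timeout(2) → N2(cand b10 [-])
[25] deliver 2→3 → ∅
[26] propose(0,'x') → ∅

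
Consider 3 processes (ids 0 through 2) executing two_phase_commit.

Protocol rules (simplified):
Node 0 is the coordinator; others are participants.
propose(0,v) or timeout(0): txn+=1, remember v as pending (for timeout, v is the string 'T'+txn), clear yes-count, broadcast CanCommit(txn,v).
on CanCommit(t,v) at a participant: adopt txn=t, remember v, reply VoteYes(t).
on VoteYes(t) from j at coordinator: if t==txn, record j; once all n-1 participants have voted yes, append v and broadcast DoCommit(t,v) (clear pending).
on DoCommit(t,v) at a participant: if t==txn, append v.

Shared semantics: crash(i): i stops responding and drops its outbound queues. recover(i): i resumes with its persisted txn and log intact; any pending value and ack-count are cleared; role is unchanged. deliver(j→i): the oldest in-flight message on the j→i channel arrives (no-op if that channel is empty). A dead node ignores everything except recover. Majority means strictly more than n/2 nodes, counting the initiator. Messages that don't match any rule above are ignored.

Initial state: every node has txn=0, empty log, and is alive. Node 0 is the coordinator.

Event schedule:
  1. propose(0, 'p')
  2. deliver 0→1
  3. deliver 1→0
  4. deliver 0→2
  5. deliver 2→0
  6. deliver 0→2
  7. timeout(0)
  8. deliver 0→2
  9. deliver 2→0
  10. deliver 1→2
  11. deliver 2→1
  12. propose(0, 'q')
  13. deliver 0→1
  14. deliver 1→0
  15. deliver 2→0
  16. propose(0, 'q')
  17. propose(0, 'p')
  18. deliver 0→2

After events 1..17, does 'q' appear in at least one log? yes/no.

step 1 propose(0,'p'): 0={coor,t=1,log=-}
step 2 deliver 0→1: 1={part,t=1,log=-}
step 3 deliver 1→0: —
step 4 deliver 0→2: 2={part,t=1,log=-}
step 5 deliver 2→0: 0={coor,t=1,log=p}
step 6 deliver 0→2: 2={part,t=1,log=p}
step 7 timeout(0): 0={coor,t=2,log=p}
step 8 deliver 0→2: 2={part,t=2,log=p}
step 9 deliver 2→0: —
step 10 deliver 1→2: —
step 11 deliver 2→1: —
step 12 propose(0,'q'): 0={coor,t=3,log=p}
step 13 deliver 0→1: 1={part,t=1,log=p}
step 14 deliver 1→0: —
step 15 deliver 2→0: —
step 16 propose(0,'q'): 0={coor,t=4,log=p}
step 17 propose(0,'p'): 0={coor,t=5,log=p}

no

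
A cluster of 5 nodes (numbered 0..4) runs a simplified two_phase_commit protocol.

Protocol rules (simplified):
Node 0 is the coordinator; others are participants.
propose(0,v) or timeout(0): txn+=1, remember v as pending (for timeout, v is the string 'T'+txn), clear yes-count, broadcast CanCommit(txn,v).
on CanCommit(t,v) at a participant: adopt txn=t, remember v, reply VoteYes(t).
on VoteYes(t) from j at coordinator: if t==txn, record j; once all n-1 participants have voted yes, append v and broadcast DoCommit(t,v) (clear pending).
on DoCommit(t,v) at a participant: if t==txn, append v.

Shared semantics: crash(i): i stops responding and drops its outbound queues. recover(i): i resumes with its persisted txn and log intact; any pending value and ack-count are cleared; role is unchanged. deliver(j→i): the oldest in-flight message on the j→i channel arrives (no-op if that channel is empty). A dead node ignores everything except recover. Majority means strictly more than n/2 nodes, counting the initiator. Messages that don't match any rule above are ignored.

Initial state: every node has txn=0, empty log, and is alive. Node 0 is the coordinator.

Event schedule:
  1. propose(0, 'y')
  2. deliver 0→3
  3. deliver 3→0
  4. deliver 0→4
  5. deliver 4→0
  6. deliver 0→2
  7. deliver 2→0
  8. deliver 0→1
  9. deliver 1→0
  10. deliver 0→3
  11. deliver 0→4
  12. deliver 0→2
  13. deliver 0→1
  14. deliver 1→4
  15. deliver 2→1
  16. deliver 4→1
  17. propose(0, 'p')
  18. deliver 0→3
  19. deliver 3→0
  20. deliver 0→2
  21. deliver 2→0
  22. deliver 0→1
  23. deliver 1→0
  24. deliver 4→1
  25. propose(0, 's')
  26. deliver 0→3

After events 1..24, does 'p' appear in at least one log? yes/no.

1. propose(0,'y'):  <0:coor t1 ->
2. deliver 0→3:  <3:part t1 ->
3. deliver 3→0:  nop
4. deliver 0→4:  <4:part t1 ->
5. deliver 4→0:  nop
6. deliver 0→2:  <2:part t1 ->
7. deliver 2→0:  nop
8. deliver 0→1:  <1:part t1 ->
9. deliver 1→0:  <0:coor t1 y>
10. deliver 0→3:  <3:part t1 y>
11. deliver 0→4:  <4:part t1 y>
12. deliver 0→2:  <2:part t1 y>
13. deliver 0→1:  <1:part t1 y>
14. deliver 1→4:  nop
15. deliver 2→1:  nop
16. deliver 4→1:  nop
17. propose(0,'p'):  <0:coor t2 y>
18. deliver 0→3:  <3:part t2 y>
19. deliver 3→0:  nop
20. deliver 0→2:  <2:part t2 y>
21. deliver 2→0:  nop
22. deliver 0→1:  <1:part t2 y>
23. deliver 1→0:  nop
24. deliver 4→1:  nop

no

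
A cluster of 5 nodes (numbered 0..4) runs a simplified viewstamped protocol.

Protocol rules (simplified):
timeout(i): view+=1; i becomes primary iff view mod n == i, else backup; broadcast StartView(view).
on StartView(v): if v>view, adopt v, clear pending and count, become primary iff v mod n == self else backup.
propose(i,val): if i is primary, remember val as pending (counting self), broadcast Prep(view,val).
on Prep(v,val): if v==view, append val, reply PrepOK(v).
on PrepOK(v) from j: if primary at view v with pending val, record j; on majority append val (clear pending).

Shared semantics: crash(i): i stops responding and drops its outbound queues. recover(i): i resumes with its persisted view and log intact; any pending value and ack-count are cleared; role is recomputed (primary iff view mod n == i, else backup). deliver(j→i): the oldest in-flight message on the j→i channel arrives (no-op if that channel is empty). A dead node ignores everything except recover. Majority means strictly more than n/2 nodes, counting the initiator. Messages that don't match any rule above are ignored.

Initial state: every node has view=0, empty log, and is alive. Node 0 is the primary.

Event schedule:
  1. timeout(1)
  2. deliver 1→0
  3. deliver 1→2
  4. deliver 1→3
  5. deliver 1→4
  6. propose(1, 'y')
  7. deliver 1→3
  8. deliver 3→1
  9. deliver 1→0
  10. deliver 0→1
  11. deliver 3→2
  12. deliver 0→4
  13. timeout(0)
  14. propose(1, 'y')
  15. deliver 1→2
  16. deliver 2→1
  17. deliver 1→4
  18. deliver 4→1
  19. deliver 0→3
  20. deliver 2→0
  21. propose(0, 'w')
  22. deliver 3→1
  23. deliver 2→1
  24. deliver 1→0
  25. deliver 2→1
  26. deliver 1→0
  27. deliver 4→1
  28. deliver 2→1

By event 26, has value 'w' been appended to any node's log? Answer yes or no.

no

[1] timeout(1) → N1(prim v1 [-])
[2] deliver 1→0 → N0(back v1 [-])
[3] deliver 1→2 → N2(back v1 [-])
[4] deliver 1→3 → N3(back v1 [-])
[5] deliver 1→4 → N4(back v1 [-])
[6] propose(1,'y') → ∅
[7] deliver 1→3 → N3(back v1 [y])
[8] deliver 3→1 → ∅
[9] deliver 1→0 → N0(back v1 [y])
[10] deliver 0→1 → N1(prim v1 [y])
[11] deliver 3→2 → ∅
[12] deliver 0→4 → ∅
[13] timeout(0) → N0(back v2 [y])
[14] propose(1,'y') → ∅
[15] deliver 1→2 → N2(back v1 [y])
[16] deliver 2→1 → ∅
[17] deliver 1→4 → N4(back v1 [y])
[18] deliver 4→1 → N1(prim v1 [y,y])
[19] deliver 0→3 → N3(back v2 [y])
[20] deliver 2→0 → ∅
[21] propose(0,'w') → ∅
[22] deliver 3→1 → ∅
[23] deliver 2→1 → ∅
[24] deliver 1→0 → ∅
[25] deliver 2→1 → ∅
[26] deliver 1→0 → ∅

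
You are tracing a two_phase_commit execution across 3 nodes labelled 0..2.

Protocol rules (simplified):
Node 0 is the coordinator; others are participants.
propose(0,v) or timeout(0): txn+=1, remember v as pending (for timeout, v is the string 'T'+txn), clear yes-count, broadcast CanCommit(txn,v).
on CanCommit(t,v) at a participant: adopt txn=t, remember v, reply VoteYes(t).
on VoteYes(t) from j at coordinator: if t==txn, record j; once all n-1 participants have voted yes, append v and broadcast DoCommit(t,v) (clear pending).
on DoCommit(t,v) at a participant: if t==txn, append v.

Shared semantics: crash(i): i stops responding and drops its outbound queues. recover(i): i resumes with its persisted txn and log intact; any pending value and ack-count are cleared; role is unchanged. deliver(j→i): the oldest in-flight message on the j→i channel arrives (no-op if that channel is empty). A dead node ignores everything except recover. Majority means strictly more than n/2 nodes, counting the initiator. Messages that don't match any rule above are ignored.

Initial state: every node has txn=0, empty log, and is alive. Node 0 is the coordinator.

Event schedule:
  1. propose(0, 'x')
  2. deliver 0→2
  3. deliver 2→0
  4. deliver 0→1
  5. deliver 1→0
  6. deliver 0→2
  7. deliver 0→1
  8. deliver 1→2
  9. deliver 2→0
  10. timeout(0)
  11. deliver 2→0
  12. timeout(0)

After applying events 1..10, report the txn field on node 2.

1

after 1 — propose(0,'x'): n0:coor/t1/[-]
after 2 — deliver 0→2: n2:part/t1/[-]
after 3 — deliver 2→0: ·
after 4 — deliver 0→1: n1:part/t1/[-]
after 5 — deliver 1→0: n0:coor/t1/[x]
after 6 — deliver 0→2: n2:part/t1/[x]
after 7 — deliver 0→1: n1:part/t1/[x]
after 8 — deliver 1→2: ·
after 9 — deliver 2→0: ·
after 10 — timeout(0): n0:coor/t2/[x]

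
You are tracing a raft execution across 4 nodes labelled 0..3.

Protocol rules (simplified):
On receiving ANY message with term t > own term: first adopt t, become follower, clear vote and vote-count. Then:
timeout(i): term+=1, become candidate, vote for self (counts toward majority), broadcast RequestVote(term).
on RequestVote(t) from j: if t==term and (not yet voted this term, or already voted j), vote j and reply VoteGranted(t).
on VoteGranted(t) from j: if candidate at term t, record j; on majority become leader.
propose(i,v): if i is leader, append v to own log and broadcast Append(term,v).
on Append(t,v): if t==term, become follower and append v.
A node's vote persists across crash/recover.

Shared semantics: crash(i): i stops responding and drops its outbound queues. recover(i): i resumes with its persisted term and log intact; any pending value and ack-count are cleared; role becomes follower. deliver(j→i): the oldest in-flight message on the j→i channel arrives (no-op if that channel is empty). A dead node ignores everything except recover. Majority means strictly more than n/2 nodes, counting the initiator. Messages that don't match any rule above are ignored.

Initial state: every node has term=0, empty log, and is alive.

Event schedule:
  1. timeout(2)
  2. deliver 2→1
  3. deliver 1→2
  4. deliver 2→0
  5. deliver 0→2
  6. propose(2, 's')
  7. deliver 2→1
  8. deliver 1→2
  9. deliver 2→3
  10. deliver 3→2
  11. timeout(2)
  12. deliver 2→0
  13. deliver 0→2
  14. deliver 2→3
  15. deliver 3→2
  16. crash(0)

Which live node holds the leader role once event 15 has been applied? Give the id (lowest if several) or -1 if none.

-1

1. timeout(2):  <2:cand t1 ->
2. deliver 2→1:  <1:foll t1 ->
3. deliver 1→2:  nop
4. deliver 2→0:  <0:foll t1 ->
5. deliver 0→2:  <2:lead t1 ->
6. propose(2,'s'):  <2:lead t1 s>
7. deliver 2→1:  <1:foll t1 s>
8. deliver 1→2:  nop
9. deliver 2→3:  <3:foll t1 ->
10. deliver 3→2:  nop
11. timeout(2):  <2:cand t2 s>
12. deliver 2→0:  <0:foll t1 s>
13. deliver 0→2:  nop
14. deliver 2→3:  <3:foll t1 s>
15. deliver 3→2:  nop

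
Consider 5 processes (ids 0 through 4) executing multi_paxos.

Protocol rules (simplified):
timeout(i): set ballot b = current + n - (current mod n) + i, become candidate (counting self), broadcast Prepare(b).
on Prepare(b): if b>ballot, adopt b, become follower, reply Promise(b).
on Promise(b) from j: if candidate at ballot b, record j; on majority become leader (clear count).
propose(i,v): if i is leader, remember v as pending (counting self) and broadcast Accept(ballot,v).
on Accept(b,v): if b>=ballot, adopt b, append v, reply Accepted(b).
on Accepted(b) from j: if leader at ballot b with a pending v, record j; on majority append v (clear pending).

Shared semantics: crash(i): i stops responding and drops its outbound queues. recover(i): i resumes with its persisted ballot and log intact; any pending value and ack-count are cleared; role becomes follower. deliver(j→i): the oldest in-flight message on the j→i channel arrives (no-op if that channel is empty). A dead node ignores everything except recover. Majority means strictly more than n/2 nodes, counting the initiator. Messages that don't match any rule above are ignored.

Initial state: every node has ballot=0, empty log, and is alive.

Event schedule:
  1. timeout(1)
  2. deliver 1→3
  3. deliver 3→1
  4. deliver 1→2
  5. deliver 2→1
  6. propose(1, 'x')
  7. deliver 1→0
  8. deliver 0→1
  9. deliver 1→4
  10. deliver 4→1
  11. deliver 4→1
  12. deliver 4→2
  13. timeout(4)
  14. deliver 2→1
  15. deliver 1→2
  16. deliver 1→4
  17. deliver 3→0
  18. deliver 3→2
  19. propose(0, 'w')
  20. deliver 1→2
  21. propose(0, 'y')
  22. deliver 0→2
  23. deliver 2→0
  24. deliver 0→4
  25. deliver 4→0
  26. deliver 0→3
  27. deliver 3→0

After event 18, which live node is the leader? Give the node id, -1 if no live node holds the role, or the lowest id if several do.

[1] timeout(1) → N1(cand b6 [-])
[2] deliver 1→3 → N3(foll b6 [-])
[3] deliver 3→1 → ∅
[4] deliver 1→2 → N2(foll b6 [-])
[5] deliver 2→1 → N1(lead b6 [-])
[6] propose(1,'x') → ∅
[7] deliver 1→0 → N0(foll b6 [-])
[8] deliver 0→1 → ∅
[9] deliver 1→4 → N4(foll b6 [-])
[10] deliver 4→1 → ∅
[11] deliver 4→1 → ∅
[12] deliver 4→2 → ∅
[13] timeout(4) → N4(cand b14 [-])
[14] deliver 2→1 → ∅
[15] deliver 1→2 → N2(foll b6 [x])
[16] deliver 1→4 → ∅
[17] deliver 3→0 → ∅
[18] deliver 3→2 → ∅

1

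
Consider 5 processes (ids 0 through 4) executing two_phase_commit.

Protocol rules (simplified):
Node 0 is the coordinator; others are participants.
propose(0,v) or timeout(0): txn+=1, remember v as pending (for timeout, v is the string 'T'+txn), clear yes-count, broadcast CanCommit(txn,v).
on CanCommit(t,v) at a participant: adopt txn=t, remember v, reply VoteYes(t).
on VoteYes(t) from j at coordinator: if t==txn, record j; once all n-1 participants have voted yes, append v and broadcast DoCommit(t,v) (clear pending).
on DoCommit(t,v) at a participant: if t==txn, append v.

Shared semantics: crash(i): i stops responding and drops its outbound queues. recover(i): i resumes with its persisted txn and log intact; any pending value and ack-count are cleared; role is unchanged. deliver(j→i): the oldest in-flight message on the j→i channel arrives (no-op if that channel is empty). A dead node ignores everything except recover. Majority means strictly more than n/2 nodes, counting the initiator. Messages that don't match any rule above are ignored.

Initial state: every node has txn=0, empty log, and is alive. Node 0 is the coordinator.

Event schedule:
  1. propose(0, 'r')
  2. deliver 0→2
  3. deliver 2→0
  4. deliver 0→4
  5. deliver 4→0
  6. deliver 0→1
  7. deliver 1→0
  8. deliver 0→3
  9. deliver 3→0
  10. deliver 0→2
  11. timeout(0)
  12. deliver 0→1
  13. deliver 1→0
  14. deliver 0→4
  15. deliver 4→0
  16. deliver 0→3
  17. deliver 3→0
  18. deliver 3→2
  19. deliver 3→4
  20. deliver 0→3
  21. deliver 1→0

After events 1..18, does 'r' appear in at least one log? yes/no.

yes

e1 propose(0,'r'): 0[coor,t=1,-]
e2 deliver 0→2: 2[part,t=1,-]
e3 deliver 2→0: ·
e4 deliver 0→4: 4[part,t=1,-]
e5 deliver 4→0: ·
e6 deliver 0→1: 1[part,t=1,-]
e7 deliver 1→0: ·
e8 deliver 0→3: 3[part,t=1,-]
e9 deliver 3→0: 0[coor,t=1,r]
e10 deliver 0→2: 2[part,t=1,r]
e11 timeout(0): 0[coor,t=2,r]
e12 deliver 0→1: 1[part,t=1,r]
e13 deliver 1→0: ·
e14 deliver 0→4: 4[part,t=1,r]
e15 deliver 4→0: ·
e16 deliver 0→3: 3[part,t=1,r]
e17 deliver 3→0: ·
e18 deliver 3→2: ·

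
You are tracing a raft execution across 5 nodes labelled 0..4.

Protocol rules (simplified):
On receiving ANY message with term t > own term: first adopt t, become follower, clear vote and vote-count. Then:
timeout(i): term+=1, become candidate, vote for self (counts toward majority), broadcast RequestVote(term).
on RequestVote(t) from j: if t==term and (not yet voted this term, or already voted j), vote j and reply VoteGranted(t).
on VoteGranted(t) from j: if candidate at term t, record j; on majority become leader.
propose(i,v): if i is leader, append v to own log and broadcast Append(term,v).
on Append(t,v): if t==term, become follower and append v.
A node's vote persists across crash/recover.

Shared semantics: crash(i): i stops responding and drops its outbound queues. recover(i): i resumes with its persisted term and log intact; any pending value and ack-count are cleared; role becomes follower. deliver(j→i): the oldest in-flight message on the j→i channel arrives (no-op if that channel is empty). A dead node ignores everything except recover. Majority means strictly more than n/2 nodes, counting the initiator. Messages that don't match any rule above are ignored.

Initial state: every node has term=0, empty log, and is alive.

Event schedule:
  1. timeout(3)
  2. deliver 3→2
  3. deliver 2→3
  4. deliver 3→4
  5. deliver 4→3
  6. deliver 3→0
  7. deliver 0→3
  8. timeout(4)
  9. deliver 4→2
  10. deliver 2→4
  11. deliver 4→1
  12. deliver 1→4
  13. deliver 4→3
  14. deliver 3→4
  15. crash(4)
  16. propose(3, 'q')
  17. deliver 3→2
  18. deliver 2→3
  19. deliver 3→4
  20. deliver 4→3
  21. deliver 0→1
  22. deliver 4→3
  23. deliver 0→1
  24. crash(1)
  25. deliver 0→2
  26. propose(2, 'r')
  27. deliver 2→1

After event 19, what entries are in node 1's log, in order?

empty

after 1 — timeout(3): n3:cand/t1/[-]
after 2 — deliver 3→2: n2:foll/t1/[-]
after 3 — deliver 2→3: ·
after 4 — deliver 3→4: n4:foll/t1/[-]
after 5 — deliver 4→3: n3:lead/t1/[-]
after 6 — deliver 3→0: n0:foll/t1/[-]
after 7 — deliver 0→3: ·
after 8 — timeout(4): n4:cand/t2/[-]
after 9 — deliver 4→2: n2:foll/t2/[-]
after 10 — deliver 2→4: ·
after 11 — deliver 4→1: n1:foll/t2/[-]
after 12 — deliver 1→4: n4:lead/t2/[-]
after 13 — deliver 4→3: n3:foll/t2/[-]
after 14 — deliver 3→4: ·
after 15 — crash(4): n4:✗lead/t2/[-]
after 16 — propose(3,'q'): ·
after 17 — deliver 3→2: ·
after 18 — deliver 2→3: ·
after 19 — deliver 3→4: ·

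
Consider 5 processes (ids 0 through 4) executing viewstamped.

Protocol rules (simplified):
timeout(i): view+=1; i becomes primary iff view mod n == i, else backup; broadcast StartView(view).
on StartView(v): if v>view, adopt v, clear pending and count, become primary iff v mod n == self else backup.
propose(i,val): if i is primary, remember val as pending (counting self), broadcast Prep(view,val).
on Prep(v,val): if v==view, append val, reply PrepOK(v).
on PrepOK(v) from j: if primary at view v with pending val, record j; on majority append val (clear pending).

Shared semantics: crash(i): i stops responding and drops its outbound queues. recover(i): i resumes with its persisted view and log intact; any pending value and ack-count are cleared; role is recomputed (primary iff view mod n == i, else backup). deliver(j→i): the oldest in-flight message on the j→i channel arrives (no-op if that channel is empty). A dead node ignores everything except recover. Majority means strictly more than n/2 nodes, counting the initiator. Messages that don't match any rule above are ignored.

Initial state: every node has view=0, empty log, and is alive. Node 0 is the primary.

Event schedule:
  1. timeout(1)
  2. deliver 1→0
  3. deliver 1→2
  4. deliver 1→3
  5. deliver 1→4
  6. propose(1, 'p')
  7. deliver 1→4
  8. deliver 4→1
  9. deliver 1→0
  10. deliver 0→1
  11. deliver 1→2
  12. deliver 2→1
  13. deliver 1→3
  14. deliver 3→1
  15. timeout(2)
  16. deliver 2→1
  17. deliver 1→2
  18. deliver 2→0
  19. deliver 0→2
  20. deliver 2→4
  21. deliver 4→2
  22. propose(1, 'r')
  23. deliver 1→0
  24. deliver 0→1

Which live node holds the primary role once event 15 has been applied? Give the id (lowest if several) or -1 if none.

1

after 1 — timeout(1): n1:prim/v1/[-]
after 2 — deliver 1→0: n0:back/v1/[-]
after 3 — deliver 1→2: n2:back/v1/[-]
after 4 — deliver 1→3: n3:back/v1/[-]
after 5 — deliver 1→4: n4:back/v1/[-]
after 6 — propose(1,'p'): ·
after 7 — deliver 1→4: n4:back/v1/[p]
after 8 — deliver 4→1: ·
after 9 — deliver 1→0: n0:back/v1/[p]
after 10 — deliver 0→1: n1:prim/v1/[p]
after 11 — deliver 1→2: n2:back/v1/[p]
after 12 — deliver 2→1: ·
after 13 — deliver 1→3: n3:back/v1/[p]
after 14 — deliver 3→1: ·
after 15 — timeout(2): n2:prim/v2/[p]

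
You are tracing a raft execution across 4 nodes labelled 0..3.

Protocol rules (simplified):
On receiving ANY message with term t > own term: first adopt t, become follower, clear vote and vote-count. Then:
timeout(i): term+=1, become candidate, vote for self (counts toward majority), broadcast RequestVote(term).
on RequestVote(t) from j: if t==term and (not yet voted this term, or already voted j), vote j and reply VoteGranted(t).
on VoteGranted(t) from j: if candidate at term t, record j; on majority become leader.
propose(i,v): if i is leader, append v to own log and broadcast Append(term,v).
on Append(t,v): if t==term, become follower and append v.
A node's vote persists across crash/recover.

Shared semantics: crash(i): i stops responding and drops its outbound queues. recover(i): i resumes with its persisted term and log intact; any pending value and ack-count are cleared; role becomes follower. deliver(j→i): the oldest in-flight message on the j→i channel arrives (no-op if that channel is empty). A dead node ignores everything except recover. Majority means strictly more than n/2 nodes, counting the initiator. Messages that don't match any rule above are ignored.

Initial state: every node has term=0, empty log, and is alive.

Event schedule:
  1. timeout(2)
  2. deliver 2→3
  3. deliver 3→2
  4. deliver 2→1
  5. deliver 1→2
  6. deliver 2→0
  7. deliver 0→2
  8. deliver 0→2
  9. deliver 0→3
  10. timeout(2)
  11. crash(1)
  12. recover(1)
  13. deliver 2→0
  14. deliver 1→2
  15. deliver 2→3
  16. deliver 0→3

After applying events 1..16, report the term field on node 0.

step 1 timeout(2): 2={cand,t=1,log=-}
step 2 deliver 2→3: 3={foll,t=1,log=-}
step 3 deliver 3→2: —
step 4 deliver 2→1: 1={foll,t=1,log=-}
step 5 deliver 1→2: 2={lead,t=1,log=-}
step 6 deliver 2→0: 0={foll,t=1,log=-}
step 7 deliver 0→2: —
step 8 deliver 0→2: —
step 9 deliver 0→3: —
step 10 timeout(2): 2={cand,t=2,log=-}
step 11 crash(1): 1={✗foll,t=1,log=-}
step 12 recover(1): 1={foll,t=1,log=-}
step 13 deliver 2→0: 0={foll,t=2,log=-}
step 14 deliver 1→2: —
step 15 deliver 2→3: 3={foll,t=2,log=-}
step 16 deliver 0→3: —

2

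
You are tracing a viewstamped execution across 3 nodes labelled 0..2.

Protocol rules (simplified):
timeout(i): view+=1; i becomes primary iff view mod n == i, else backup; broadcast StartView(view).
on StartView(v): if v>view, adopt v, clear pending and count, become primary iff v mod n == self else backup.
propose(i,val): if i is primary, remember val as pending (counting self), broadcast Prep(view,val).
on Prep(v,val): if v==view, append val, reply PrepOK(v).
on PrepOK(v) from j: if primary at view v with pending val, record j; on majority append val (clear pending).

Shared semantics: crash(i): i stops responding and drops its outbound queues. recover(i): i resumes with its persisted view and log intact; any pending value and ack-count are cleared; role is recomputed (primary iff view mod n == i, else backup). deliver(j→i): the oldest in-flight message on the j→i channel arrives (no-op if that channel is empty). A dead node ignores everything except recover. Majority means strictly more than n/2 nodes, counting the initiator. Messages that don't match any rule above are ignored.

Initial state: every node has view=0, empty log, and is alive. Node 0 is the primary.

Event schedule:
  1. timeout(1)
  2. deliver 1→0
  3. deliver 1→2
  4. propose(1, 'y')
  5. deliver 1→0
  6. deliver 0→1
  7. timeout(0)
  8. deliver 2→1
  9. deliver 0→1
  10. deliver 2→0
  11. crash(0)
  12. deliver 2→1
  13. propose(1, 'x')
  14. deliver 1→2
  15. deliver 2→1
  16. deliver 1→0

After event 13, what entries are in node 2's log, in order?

empty

[1] timeout(1) → N1(prim v1 [-])
[2] deliver 1→0 → N0(back v1 [-])
[3] deliver 1→2 → N2(back v1 [-])
[4] propose(1,'y') → ∅
[5] deliver 1→0 → N0(back v1 [y])
[6] deliver 0→1 → N1(prim v1 [y])
[7] timeout(0) → N0(back v2 [y])
[8] deliver 2→1 → ∅
[9] deliver 0→1 → N1(back v2 [y])
[10] deliver 2→0 → ∅
[11] crash(0) → N0(✗back v2 [y])
[12] deliver 2→1 → ∅
[13] propose(1,'x') → ∅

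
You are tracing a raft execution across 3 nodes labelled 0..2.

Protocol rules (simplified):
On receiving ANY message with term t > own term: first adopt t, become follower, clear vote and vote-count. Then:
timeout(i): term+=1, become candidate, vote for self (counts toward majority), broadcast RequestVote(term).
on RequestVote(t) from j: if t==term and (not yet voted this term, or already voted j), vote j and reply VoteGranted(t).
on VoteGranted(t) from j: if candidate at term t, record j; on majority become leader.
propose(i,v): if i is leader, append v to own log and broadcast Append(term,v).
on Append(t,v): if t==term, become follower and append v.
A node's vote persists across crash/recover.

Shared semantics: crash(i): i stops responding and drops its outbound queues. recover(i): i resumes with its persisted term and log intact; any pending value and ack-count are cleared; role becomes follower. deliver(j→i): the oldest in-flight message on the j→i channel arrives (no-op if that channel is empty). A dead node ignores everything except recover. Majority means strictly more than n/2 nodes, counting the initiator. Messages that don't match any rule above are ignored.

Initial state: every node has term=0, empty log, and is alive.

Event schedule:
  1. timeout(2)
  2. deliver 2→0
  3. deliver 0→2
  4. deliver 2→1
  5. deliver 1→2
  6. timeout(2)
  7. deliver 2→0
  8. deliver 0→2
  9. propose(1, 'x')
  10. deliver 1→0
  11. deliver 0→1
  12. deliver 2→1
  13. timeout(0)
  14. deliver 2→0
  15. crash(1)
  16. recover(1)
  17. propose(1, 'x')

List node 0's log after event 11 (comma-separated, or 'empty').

empty

step 1 timeout(2): 2={cand,t=1,log=-}
step 2 deliver 2→0: 0={foll,t=1,log=-}
step 3 deliver 0→2: 2={lead,t=1,log=-}
step 4 deliver 2→1: 1={foll,t=1,log=-}
step 5 deliver 1→2: —
step 6 timeout(2): 2={cand,t=2,log=-}
step 7 deliver 2→0: 0={foll,t=2,log=-}
step 8 deliver 0→2: 2={lead,t=2,log=-}
step 9 propose(1,'x'): —
step 10 deliver 1→0: —
step 11 deliver 0→1: —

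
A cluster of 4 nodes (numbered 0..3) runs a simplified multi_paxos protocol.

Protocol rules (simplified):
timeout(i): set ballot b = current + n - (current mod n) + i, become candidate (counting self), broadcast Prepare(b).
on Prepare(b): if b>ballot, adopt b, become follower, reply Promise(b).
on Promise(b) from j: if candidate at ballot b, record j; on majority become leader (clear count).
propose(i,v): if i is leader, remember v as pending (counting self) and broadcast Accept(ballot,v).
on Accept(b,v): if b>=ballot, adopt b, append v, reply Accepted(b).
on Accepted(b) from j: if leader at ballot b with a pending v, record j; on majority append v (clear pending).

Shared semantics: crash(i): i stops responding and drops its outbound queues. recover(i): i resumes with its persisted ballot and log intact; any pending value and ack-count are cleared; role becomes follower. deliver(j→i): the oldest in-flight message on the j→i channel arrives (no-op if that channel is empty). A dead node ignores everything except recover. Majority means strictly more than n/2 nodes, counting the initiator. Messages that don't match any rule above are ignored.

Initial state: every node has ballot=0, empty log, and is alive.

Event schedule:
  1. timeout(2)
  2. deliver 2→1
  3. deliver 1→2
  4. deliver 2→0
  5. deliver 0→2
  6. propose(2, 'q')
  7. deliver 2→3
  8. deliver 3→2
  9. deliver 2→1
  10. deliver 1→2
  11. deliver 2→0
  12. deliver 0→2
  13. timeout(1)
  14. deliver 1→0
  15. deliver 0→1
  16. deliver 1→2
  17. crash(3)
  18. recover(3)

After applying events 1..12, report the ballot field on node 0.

1. timeout(2):  <2:cand b6 ->
2. deliver 2→1:  <1:foll b6 ->
3. deliver 1→2:  nop
4. deliver 2→0:  <0:foll b6 ->
5. deliver 0→2:  <2:lead b6 ->
6. propose(2,'q'):  nop
7. deliver 2→3:  <3:foll b6 ->
8. deliver 3→2:  nop
9. deliver 2→1:  <1:foll b6 q>
10. deliver 1→2:  nop
11. deliver 2→0:  <0:foll b6 q>
12. deliver 0→2:  <2:lead b6 q>

6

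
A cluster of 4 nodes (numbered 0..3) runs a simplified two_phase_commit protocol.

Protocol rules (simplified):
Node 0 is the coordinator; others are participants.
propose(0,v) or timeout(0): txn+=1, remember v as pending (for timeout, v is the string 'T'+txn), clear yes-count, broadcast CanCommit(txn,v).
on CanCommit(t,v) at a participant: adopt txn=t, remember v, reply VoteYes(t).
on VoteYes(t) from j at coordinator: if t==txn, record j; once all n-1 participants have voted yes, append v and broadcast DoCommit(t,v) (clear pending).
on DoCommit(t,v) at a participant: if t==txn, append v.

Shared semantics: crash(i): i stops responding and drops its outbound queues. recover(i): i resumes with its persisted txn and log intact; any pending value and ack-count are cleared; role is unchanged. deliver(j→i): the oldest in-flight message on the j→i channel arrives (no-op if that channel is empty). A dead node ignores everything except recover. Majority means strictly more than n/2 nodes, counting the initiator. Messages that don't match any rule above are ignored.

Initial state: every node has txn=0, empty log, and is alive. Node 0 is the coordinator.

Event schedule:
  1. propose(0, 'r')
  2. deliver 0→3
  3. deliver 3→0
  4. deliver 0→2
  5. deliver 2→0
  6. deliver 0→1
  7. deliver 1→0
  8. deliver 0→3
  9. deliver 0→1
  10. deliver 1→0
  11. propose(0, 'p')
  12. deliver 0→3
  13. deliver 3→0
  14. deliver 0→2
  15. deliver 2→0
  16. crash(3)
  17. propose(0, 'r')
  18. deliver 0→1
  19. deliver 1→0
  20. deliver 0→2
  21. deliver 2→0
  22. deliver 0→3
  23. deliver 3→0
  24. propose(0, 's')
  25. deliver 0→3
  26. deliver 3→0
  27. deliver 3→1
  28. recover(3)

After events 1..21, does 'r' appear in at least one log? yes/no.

1. propose(0,'r'):  <0:coor t1 ->
2. deliver 0→3:  <3:part t1 ->
3. deliver 3→0:  nop
4. deliver 0→2:  <2:part t1 ->
5. deliver 2→0:  nop
6. deliver 0→1:  <1:part t1 ->
7. deliver 1→0:  <0:coor t1 r>
8. deliver 0→3:  <3:part t1 r>
9. deliver 0→1:  <1:part t1 r>
10. deliver 1→0:  nop
11. propose(0,'p'):  <0:coor t2 r>
12. deliver 0→3:  <3:part t2 r>
13. deliver 3→0:  nop
14. deliver 0→2:  <2:part t1 r>
15. deliver 2→0:  nop
16. crash(3):  <3:✗part t2 r>
17. propose(0,'r'):  <0:coor t3 r>
18. deliver 0→1:  <1:part t2 r>
19. deliver 1→0:  nop
20. deliver 0→2:  <2:part t2 r>
21. deliver 2→0:  nop

yes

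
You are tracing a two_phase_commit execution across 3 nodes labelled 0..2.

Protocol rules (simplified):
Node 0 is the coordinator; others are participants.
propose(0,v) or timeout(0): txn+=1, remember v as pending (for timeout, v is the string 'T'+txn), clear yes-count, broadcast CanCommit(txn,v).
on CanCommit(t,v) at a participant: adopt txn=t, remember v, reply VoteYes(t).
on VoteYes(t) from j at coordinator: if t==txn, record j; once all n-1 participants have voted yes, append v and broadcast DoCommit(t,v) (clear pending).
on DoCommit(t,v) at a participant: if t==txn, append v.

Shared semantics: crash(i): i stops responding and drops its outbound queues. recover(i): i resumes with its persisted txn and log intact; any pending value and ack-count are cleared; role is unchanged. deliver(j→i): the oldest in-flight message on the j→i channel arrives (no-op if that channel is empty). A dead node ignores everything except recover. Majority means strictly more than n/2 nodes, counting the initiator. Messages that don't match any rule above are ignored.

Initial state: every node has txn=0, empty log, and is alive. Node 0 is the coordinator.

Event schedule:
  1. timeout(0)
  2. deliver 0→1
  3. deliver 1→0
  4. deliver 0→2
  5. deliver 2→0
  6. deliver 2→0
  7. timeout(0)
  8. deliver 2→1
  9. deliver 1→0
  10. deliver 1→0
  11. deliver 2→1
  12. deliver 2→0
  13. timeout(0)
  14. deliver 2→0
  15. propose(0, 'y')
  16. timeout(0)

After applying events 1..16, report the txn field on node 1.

1

after 1 — timeout(0): n0:coor/t1/[-]
after 2 — deliver 0→1: n1:part/t1/[-]
after 3 — deliver 1→0: ·
after 4 — deliver 0→2: n2:part/t1/[-]
after 5 — deliver 2→0: n0:coor/t1/[T1]
after 6 — deliver 2→0: ·
after 7 — timeout(0): n0:coor/t2/[T1]
after 8 — deliver 2→1: ·
after 9 — deliver 1→0: ·
after 10 — deliver 1→0: ·
after 11 — deliver 2→1: ·
after 12 — deliver 2→0: ·
after 13 — timeout(0): n0:coor/t3/[T1]
after 14 — deliver 2→0: ·
after 15 — propose(0,'y'): n0:coor/t4/[T1]
after 16 — timeout(0): n0:coor/t5/[T1]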